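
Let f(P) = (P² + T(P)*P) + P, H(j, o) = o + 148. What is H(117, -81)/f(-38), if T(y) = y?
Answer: 67/2850 ≈ 0.023509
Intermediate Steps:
H(j, o) = 148 + o
f(P) = P + 2*P² (f(P) = (P² + P*P) + P = (P² + P²) + P = 2*P² + P = P + 2*P²)
H(117, -81)/f(-38) = (148 - 81)/((-38*(1 + 2*(-38)))) = 67/((-38*(1 - 76))) = 67/((-38*(-75))) = 67/2850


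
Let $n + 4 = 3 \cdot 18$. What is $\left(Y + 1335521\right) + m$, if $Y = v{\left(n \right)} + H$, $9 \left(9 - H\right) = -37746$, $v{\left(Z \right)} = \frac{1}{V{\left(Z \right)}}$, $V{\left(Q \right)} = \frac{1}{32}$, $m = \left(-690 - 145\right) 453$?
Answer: $961501$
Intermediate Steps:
$m = -378255$ ($m = \left(-835\right) 453 = -378255$)
$V{\left(Q \right)} = \frac{1}{32}$
$n = 50$ ($n = -4 + 3 \cdot 18 = -4 + 54 = 50$)
$v{\left(Z \right)} = 32$ ($v{\left(Z \right)} = \frac{1}{\frac{1}{32}} = 32$)
$H = 4203$ ($H = 9 - -4194 = 9 + 4194 = 4203$)
$Y = 4235$ ($Y = 32 + 4203 = 4235$)
$\left(Y + 1335521\right) + m = \left(4235 + 1335521\right) - 378255 = 1339756 - 378255 = 961501$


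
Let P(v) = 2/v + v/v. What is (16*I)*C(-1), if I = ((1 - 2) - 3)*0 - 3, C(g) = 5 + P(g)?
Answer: -192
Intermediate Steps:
P(v) = 1 + 2/v (P(v) = 2/v + 1 = 1 + 2/v)
C(g) = 5 + (2 + g)/g
I = -3 (I = (-1 - 3)*0 - 3 = -4*0 - 3 = 0 - 3 = -3)
(16*I)*C(-1) = (16*(-3))*(6 + 2/(-1)) = -48*(6 + 2*(-1)) = -48*(6 - 2) = -48*4 = -192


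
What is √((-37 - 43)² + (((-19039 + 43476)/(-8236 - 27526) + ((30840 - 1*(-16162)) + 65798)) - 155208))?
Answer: I*√46052248465146/35762 ≈ 189.76*I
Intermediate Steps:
√((-37 - 43)² + (((-19039 + 43476)/(-8236 - 27526) + ((30840 - 1*(-16162)) + 65798)) - 155208)) = √((-80)² + ((24437/(-35762) + ((30840 + 16162) + 65798)) - 155208)) = √(6400 + ((24437*(-1/35762) + (47002 + 65798)) - 155208)) = √(6400 + ((-24437/35762 + 112800) - 155208)) = √(6400 + (4033929163/35762 - 155208)) = √(6400 - 1516619333/35762) = √(-1287742533/35762) = I*√46052248465146/35762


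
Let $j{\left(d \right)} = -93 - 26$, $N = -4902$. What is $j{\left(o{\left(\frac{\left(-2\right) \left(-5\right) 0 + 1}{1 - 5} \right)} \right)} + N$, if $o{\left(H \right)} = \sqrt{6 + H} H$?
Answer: $-5021$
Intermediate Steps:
$o{\left(H \right)} = H \sqrt{6 + H}$
$j{\left(d \right)} = -119$
$j{\left(o{\left(\frac{\left(-2\right) \left(-5\right) 0 + 1}{1 - 5} \right)} \right)} + N = -119 - 4902 = -5021$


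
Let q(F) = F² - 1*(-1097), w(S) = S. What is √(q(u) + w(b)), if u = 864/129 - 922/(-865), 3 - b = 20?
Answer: 2*√394382817439/37195 ≈ 33.768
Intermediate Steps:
b = -17 (b = 3 - 1*20 = 3 - 20 = -17)
u = 288766/37195 (u = 864*(1/129) - 922*(-1/865) = 288/43 + 922/865 = 288766/37195 ≈ 7.7636)
q(F) = 1097 + F² (q(F) = F² + 1097 = 1097 + F²)
√(q(u) + w(b)) = √((1097 + (288766/37195)²) - 17) = √((1097 + 83385802756/1383468025) - 17) = √(1601050226181/1383468025 - 17) = √(1577531269756/1383468025) = 2*√394382817439/37195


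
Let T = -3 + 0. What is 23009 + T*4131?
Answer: 10616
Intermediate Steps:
T = -3
23009 + T*4131 = 23009 - 3*4131 = 23009 - 12393 = 10616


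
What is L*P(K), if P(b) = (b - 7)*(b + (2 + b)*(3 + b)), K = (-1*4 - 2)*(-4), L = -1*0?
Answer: 0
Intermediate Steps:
L = 0
K = 24 (K = (-4 - 2)*(-4) = -6*(-4) = 24)
P(b) = (-7 + b)*(b + (2 + b)*(3 + b))
L*P(K) = 0*(-42 + 24**3 - 1*24**2 - 36*24) = 0*(-42 + 13824 - 1*576 - 864) = 0*(-42 + 13824 - 576 - 864) = 0*12342 = 0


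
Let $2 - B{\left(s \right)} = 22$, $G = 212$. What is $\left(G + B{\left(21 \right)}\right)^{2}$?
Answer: $36864$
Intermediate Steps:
$B{\left(s \right)} = -20$ ($B{\left(s \right)} = 2 - 22 = -20$)
$\left(G + B{\left(21 \right)}\right)^{2} = \left(212 - 20\right)^{2} = 192^{2} = 36864$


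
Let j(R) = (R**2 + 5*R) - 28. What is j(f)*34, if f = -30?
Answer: 24548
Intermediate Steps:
j(R) = -28 + R**2 + 5*R
j(f)*34 = (-28 + (-30)**2 + 5*(-30))*34 = (-28 + 900 - 150)*34 = 722*34 = 24548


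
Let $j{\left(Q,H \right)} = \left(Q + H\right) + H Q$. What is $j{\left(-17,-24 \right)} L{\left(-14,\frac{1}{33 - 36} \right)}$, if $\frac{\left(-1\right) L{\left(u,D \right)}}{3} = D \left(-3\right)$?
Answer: $-1101$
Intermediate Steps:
$L{\left(u,D \right)} = 9 D$ ($L{\left(u,D \right)} = - 3 D \left(-3\right) = - 3 \left(- 3 D\right) = 9 D$)
$j{\left(Q,H \right)} = H + Q + H Q$ ($j{\left(Q,H \right)} = \left(H + Q\right) + H Q = H + Q + H Q$)
$j{\left(-17,-24 \right)} L{\left(-14,\frac{1}{33 - 36} \right)} = \left(-24 - 17 - -408\right) \frac{9}{33 - 36} = \left(-24 - 17 + 408\right) \frac{9}{-3} = 367 \cdot 9 \left(- \frac{1}{3}\right) = 367 \left(-3\right) = -1101$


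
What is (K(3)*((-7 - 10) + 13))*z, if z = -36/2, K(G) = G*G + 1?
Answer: 720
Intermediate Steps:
K(G) = 1 + G² (K(G) = G² + 1 = 1 + G²)
z = -18 (z = -36*½ = -18)
(K(3)*((-7 - 10) + 13))*z = ((1 + 3²)*((-7 - 10) + 13))*(-18) = ((1 + 9)*(-17 + 13))*(-18) = (10*(-4))*(-18) = -40*(-18) = 720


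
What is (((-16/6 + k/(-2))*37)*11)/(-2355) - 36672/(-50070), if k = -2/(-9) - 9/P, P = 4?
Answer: 288104821/282995640 ≈ 1.0181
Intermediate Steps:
k = -73/36 (k = -2/(-9) - 9/4 = -2*(-1/9) - 9*1/4 = 2/9 - 9/4 = -73/36 ≈ -2.0278)
(((-16/6 + k/(-2))*37)*11)/(-2355) - 36672/(-50070) = (((-16/6 - 73/36/(-2))*37)*11)/(-2355) - 36672/(-50070) = (((-16*1/6 - 73/36*(-1/2))*37)*11)*(-1/2355) - 36672*(-1/50070) = (((-8/3 + 73/72)*37)*11)*(-1/2355) + 6112/8345 = (-119/72*37*11)*(-1/2355) + 6112/8345 = -4403/72*11*(-1/2355) + 6112/8345 = -48433/72*(-1/2355) + 6112/8345 = 48433/169560 + 6112/8345 = 288104821/282995640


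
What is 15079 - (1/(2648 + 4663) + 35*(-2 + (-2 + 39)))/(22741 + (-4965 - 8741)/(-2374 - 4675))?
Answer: 2524782281742673/167437582095 ≈ 15079.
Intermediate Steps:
15079 - (1/(2648 + 4663) + 35*(-2 + (-2 + 39)))/(22741 + (-4965 - 8741)/(-2374 - 4675)) = 15079 - (1/7311 + 35*(-2 + 37))/(22741 - 13706/(-7049)) = 15079 - (1/7311 + 35*35)/(22741 - 13706*(-1/7049)) = 15079 - (1/7311 + 1225)/(22741 + 1958/1007) = 15079 - 8955976/(7311*22902145/1007) = 15079 - 8955976*1007/(7311*22902145) = 15079 - 1*9018667832/167437582095 = 15079 - 9018667832/167437582095 = 2524782281742673/167437582095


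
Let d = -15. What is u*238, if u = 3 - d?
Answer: 4284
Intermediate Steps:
u = 18 (u = 3 - 1*(-15) = 3 + 15 = 18)
u*238 = 18*238 = 4284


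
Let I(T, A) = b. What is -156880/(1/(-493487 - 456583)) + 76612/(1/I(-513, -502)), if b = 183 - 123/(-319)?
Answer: 47550468932400/319 ≈ 1.4906e+11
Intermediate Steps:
b = 58500/319 (b = 183 - 123*(-1/319) = 183 + 123/319 = 58500/319 ≈ 183.39)
I(T, A) = 58500/319
-156880/(1/(-493487 - 456583)) + 76612/(1/I(-513, -502)) = -156880/(1/(-493487 - 456583)) + 76612/(1/(58500/319)) = -156880/(1/(-950070)) + 76612/(319/58500) = -156880/(-1/950070) + 76612*(58500/319) = -156880*(-950070) + 4481802000/319 = 149046981600 + 4481802000/319 = 47550468932400/319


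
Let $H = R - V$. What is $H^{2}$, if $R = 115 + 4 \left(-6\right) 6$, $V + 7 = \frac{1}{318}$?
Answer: $\frac{48958009}{101124} \approx 484.14$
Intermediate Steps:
$V = - \frac{2225}{318}$ ($V = -7 + \frac{1}{318} = - \frac{2225}{318} \approx -6.9969$)
$R = -29$ ($R = 115 - 144 = -29$)
$H = - \frac{6997}{318}$ ($H = -29 - - \frac{2225}{318} = -29 + \frac{2225}{318} = - \frac{6997}{318} \approx -22.003$)
$H^{2} = \left(- \frac{6997}{318}\right)^{2} = \frac{48958009}{101124}$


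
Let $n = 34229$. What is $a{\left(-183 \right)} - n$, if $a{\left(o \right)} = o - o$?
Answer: $-34229$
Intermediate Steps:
$a{\left(o \right)} = 0$
$a{\left(-183 \right)} - n = 0 - 34229 = -34229$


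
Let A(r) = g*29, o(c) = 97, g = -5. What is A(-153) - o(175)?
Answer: -242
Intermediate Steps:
A(r) = -145 (A(r) = -5*29 = -145)
A(-153) - o(175) = -145 - 1*97 = -145 - 97 = -242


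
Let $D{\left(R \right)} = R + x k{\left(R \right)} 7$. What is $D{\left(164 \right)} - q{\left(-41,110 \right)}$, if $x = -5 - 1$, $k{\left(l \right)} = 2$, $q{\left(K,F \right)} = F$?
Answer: $-30$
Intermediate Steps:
$x = -6$
$D{\left(R \right)} = -84 + R$ ($D{\left(R \right)} = R + \left(-6\right) 2 \cdot 7 = R - 84 = -84 + R$)
$D{\left(164 \right)} - q{\left(-41,110 \right)} = \left(-84 + 164\right) - 110 = 80 - 110 = -30$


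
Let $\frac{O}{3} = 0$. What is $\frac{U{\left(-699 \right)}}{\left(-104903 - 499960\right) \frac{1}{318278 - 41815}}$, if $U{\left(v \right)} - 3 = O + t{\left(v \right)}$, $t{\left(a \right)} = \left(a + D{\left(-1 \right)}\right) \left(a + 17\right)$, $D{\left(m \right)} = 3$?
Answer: $- \frac{43743358175}{201621} \approx -2.1696 \cdot 10^{5}$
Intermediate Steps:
$t{\left(a \right)} = \left(3 + a\right) \left(17 + a\right)$ ($t{\left(a \right)} = \left(a + 3\right) \left(a + 17\right) = \left(3 + a\right) \left(17 + a\right)$)
$O = 0$ ($O = 3 \cdot 0 = 0$)
$U{\left(v \right)} = 54 + v^{2} + 20 v$ ($U{\left(v \right)} = 3 + \left(0 + \left(51 + v^{2} + 20 v\right)\right) = 3 + \left(51 + v^{2} + 20 v\right) = 54 + v^{2} + 20 v$)
$\frac{U{\left(-699 \right)}}{\left(-104903 - 499960\right) \frac{1}{318278 - 41815}} = \frac{54 + \left(-699\right)^{2} + 20 \left(-699\right)}{\left(-104903 - 499960\right) \frac{1}{318278 - 41815}} = \frac{54 + 488601 - 13980}{\left(-604863\right) \frac{1}{276463}} = \frac{474675}{\left(-604863\right) \frac{1}{276463}} = \frac{474675}{- \frac{604863}{276463}} = 474675 \left(- \frac{276463}{604863}\right) = - \frac{43743358175}{201621}$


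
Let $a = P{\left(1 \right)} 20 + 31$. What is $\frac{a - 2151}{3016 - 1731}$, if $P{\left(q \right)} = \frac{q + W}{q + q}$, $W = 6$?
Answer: $- \frac{410}{257} \approx -1.5953$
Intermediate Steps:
$P{\left(q \right)} = \frac{6 + q}{2 q}$ ($P{\left(q \right)} = \frac{q + 6}{q + q} = \frac{6 + q}{2 q}$)
$a = 101$ ($a = \frac{6 + 1}{2 \cdot 1} \cdot 20 + 31 = \frac{1}{2} \cdot 1 \cdot 7 \cdot 20 + 31 = \frac{7}{2} \cdot 20 + 31 = 70 + 31 = 101$)
$\frac{a - 2151}{3016 - 1731} = \frac{101 - 2151}{3016 - 1731} = - \frac{2050}{1285} = \left(-2050\right) \frac{1}{1285} = - \frac{410}{257}$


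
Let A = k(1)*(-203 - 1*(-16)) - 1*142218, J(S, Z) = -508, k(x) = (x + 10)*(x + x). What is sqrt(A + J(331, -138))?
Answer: 2*I*sqrt(36710) ≈ 383.2*I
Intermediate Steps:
k(x) = 2*x*(10 + x) (k(x) = (10 + x)*(2*x) = 2*x*(10 + x))
A = -146332 (A = (2*1*(10 + 1))*(-203 - 1*(-16)) - 1*142218 = (2*1*11)*(-203 + 16) - 142218 = 22*(-187) - 142218 = -4114 - 142218 = -146332)
sqrt(A + J(331, -138)) = sqrt(-146332 - 508) = sqrt(-146840) = 2*I*sqrt(36710)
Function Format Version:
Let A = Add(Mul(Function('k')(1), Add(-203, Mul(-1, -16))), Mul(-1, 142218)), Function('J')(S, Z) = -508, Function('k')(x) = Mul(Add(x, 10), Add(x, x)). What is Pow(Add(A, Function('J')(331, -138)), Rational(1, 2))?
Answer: Mul(2, I, Pow(36710, Rational(1, 2))) ≈ Mul(383.20, I)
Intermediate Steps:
Function('k')(x) = Mul(2, x, Add(10, x)) (Function('k')(x) = Mul(Add(10, x), Mul(2, x)) = Mul(2, x, Add(10, x)))
A = -146332 (A = Add(Mul(Mul(2, 1, Add(10, 1)), Add(-203, Mul(-1, -16))), Mul(-1, 142218)) = Add(Mul(Mul(2, 1, 11), Add(-203, 16)), -142218) = Add(Mul(22, -187), -142218) = Add(-4114, -142218) = -146332)
Pow(Add(A, Function('J')(331, -138)), Rational(1, 2)) = Pow(Add(-146332, -508), Rational(1, 2)) = Pow(-146840, Rational(1, 2)) = Mul(2, I, Pow(36710, Rational(1, 2)))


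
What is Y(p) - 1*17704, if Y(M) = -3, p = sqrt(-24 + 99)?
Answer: -17707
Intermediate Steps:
p = 5*sqrt(3) (p = sqrt(75) = 5*sqrt(3) ≈ 8.6602)
Y(p) - 1*17704 = -3 - 1*17704 = -3 - 17704 = -17707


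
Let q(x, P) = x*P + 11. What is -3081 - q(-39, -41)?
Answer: -4691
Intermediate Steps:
q(x, P) = 11 + P*x (q(x, P) = P*x + 11 = 11 + P*x)
-3081 - q(-39, -41) = -3081 - (11 - 41*(-39)) = -3081 - (11 + 1599) = -3081 - 1*1610 = -3081 - 1610 = -4691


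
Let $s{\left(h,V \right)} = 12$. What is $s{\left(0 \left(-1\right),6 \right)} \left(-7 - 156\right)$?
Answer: $-1956$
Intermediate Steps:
$s{\left(0 \left(-1\right),6 \right)} \left(-7 - 156\right) = 12 \left(-7 - 156\right) = 12 \left(-163\right) = -1956$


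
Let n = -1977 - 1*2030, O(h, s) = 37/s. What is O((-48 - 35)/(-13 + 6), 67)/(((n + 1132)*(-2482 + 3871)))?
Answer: -37/267556125 ≈ -1.3829e-7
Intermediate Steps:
n = -4007 (n = -1977 - 2030 = -4007)
O((-48 - 35)/(-13 + 6), 67)/(((n + 1132)*(-2482 + 3871))) = (37/67)/(((-4007 + 1132)*(-2482 + 3871))) = (37*(1/67))/((-2875*1389)) = (37/67)/(-3993375) = (37/67)*(-1/3993375) = -37/267556125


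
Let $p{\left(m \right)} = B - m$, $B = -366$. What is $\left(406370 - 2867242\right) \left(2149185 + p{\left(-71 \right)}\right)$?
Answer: $-5288143232080$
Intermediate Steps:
$p{\left(m \right)} = -366 - m$
$\left(406370 - 2867242\right) \left(2149185 + p{\left(-71 \right)}\right) = \left(406370 - 2867242\right) \left(2149185 - 295\right) = - 2460872 \left(2149185 + \left(-366 + 71\right)\right) = - 2460872 \left(2149185 - 295\right) = \left(-2460872\right) 2148890 = -5288143232080$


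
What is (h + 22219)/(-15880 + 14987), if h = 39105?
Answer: -61324/893 ≈ -68.672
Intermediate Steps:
(h + 22219)/(-15880 + 14987) = (39105 + 22219)/(-15880 + 14987) = 61324/(-893) = 61324*(-1/893) = -61324/893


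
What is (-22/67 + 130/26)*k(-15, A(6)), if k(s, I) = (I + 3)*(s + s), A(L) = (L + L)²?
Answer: -1380330/67 ≈ -20602.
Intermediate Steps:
A(L) = 4*L² (A(L) = (2*L)² = 4*L²)
k(s, I) = 2*s*(3 + I) (k(s, I) = (3 + I)*(2*s) = 2*s*(3 + I))
(-22/67 + 130/26)*k(-15, A(6)) = (-22/67 + 130/26)*(2*(-15)*(3 + 4*6²)) = (-22*1/67 + 130*(1/26))*(2*(-15)*(3 + 4*36)) = (-22/67 + 5)*(2*(-15)*(3 + 144)) = 313*(2*(-15)*147)/67 = (313/67)*(-4410) = -1380330/67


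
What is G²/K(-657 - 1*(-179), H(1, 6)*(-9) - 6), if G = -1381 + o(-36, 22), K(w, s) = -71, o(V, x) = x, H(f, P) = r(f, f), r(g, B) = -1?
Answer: -1846881/71 ≈ -26012.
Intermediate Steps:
H(f, P) = -1
G = -1359 (G = -1381 + 22 = -1359)
G²/K(-657 - 1*(-179), H(1, 6)*(-9) - 6) = (-1359)²/(-71) = 1846881*(-1/71) = -1846881/71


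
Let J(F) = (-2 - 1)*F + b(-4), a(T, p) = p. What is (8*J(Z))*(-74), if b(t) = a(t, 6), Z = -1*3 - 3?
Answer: -14208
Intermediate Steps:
Z = -6 (Z = -3 - 3 = -6)
b(t) = 6
J(F) = 6 - 3*F (J(F) = (-2 - 1)*F + 6 = -3*F + 6 = 6 - 3*F)
(8*J(Z))*(-74) = (8*(6 - 3*(-6)))*(-74) = (8*(6 + 18))*(-74) = (8*24)*(-74) = 192*(-74) = -14208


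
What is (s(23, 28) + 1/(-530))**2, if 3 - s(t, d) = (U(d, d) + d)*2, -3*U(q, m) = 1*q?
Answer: 2980395649/2528100 ≈ 1178.9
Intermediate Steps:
U(q, m) = -q/3
s(t, d) = 3 - 4*d/3 (s(t, d) = 3 - (-d/3 + d)*2 = 3 - 2*d/3*2 = 3 - 4*d/3)
(s(23, 28) + 1/(-530))**2 = ((3 - 4/3*28) + 1/(-530))**2 = ((3 - 112/3) - 1/530)**2 = (-103/3 - 1/530)**2 = (-54593/1590)**2 = 2980395649/2528100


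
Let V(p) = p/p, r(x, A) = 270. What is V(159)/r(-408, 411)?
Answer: 1/270 ≈ 0.0037037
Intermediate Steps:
V(p) = 1
V(159)/r(-408, 411) = 1/270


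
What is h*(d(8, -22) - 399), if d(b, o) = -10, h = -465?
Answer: 190185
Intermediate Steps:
h*(d(8, -22) - 399) = -465*(-10 - 399) = -465*(-409) = 190185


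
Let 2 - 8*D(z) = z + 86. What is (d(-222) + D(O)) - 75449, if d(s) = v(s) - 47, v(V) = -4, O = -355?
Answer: -603729/8 ≈ -75466.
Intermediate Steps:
D(z) = -21/2 - z/8 (D(z) = ¼ - (z + 86)/8 = ¼ - (86 + z)/8 = ¼ + (-43/4 - z/8) = -21/2 - z/8)
d(s) = -51 (d(s) = -4 - 47 = -51)
(d(-222) + D(O)) - 75449 = (-51 + (-21/2 - ⅛*(-355))) - 75449 = (-51 + (-21/2 + 355/8)) - 75449 = (-51 + 271/8) - 75449 = -137/8 - 75449 = -603729/8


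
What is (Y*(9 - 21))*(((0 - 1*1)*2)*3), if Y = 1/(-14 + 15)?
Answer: 72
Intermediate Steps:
Y = 1 (Y = 1/1 = 1)
(Y*(9 - 21))*(((0 - 1*1)*2)*3) = (1*(9 - 21))*(((0 - 1*1)*2)*3) = (1*(-12))*(((0 - 1)*2)*3) = -12*(-1*2)*3 = -(-24)*3 = -12*(-6) = 72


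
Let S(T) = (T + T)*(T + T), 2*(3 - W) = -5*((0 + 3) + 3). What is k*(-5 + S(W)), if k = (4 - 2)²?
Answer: 5164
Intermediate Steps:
W = 18 (W = 3 - (-5)*((0 + 3) + 3)/2 = 3 - (-5)*(3 + 3)/2 = 3 - (-5)*6/2 = 3 - ½*(-30) = 3 + 15 = 18)
k = 4 (k = 2² = 4)
S(T) = 4*T² (S(T) = (2*T)*(2*T) = 4*T²)
k*(-5 + S(W)) = 4*(-5 + 4*18²) = 4*(-5 + 4*324) = 4*(-5 + 1296) = 4*1291 = 5164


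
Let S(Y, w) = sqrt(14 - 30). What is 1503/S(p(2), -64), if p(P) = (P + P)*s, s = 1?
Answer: -1503*I/4 ≈ -375.75*I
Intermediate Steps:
p(P) = 2*P (p(P) = (P + P)*1 = (2*P)*1 = 2*P)
S(Y, w) = 4*I (S(Y, w) = sqrt(-16) = 4*I)
1503/S(p(2), -64) = 1503/((4*I)) = 1503*(-I/4) = -1503*I/4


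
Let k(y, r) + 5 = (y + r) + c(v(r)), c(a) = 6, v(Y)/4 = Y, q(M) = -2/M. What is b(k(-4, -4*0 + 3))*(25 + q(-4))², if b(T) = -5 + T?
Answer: -13005/4 ≈ -3251.3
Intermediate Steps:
v(Y) = 4*Y
k(y, r) = 1 + r + y (k(y, r) = -5 + ((y + r) + 6) = -5 + ((r + y) + 6) = -5 + (6 + r + y) = 1 + r + y)
b(k(-4, -4*0 + 3))*(25 + q(-4))² = (-5 + (1 + (-4*0 + 3) - 4))*(25 - 2/(-4))² = (-5 + (1 + (0 + 3) - 4))*(25 - 2*(-¼))² = (-5 + (1 + 3 - 4))*(25 + ½)² = (-5 + 0)*(51/2)² = -5*2601/4 = -13005/4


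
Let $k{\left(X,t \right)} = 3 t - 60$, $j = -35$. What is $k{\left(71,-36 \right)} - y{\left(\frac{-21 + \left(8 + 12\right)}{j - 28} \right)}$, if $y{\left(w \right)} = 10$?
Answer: $-178$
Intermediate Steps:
$k{\left(X,t \right)} = -60 + 3 t$
$k{\left(71,-36 \right)} - y{\left(\frac{-21 + \left(8 + 12\right)}{j - 28} \right)} = \left(-60 + 3 \left(-36\right)\right) - 10 = \left(-60 - 108\right) - 10 = -168 - 10 = -178$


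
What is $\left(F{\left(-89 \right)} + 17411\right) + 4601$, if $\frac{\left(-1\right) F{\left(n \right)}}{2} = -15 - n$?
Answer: $21864$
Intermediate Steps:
$F{\left(n \right)} = 30 + 2 n$ ($F{\left(n \right)} = - 2 \left(-15 - n\right) = 30 + 2 n$)
$\left(F{\left(-89 \right)} + 17411\right) + 4601 = \left(\left(30 + 2 \left(-89\right)\right) + 17411\right) + 4601 = \left(\left(30 - 178\right) + 17411\right) + 4601 = \left(-148 + 17411\right) + 4601 = 17263 + 4601 = 21864$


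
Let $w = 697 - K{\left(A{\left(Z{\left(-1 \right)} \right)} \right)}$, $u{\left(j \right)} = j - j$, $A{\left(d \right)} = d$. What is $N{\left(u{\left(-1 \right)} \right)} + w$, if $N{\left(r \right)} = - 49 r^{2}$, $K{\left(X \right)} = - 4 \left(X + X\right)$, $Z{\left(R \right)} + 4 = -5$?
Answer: $625$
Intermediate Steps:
$Z{\left(R \right)} = -9$ ($Z{\left(R \right)} = -4 - 5 = -9$)
$K{\left(X \right)} = - 8 X$ ($K{\left(X \right)} = - 4 \cdot 2 X = - 8 X$)
$u{\left(j \right)} = 0$
$w = 625$ ($w = 697 - \left(-8\right) \left(-9\right) = 697 - 72 = 625$)
$N{\left(u{\left(-1 \right)} \right)} + w = - 49 \cdot 0^{2} + 625 = \left(-49\right) 0 + 625 = 0 + 625 = 625$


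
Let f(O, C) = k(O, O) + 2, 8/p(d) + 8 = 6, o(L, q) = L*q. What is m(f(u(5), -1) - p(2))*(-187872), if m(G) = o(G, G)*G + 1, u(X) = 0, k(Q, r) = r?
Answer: -40768224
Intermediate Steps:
p(d) = -4 (p(d) = 8/(-8 + 6) = 8/(-2) = 8*(-1/2) = -4)
f(O, C) = 2 + O (f(O, C) = O + 2 = 2 + O)
m(G) = 1 + G**3 (m(G) = (G*G)*G + 1 = G**2*G + 1 = G**3 + 1 = 1 + G**3)
m(f(u(5), -1) - p(2))*(-187872) = (1 + ((2 + 0) - 1*(-4))**3)*(-187872) = (1 + (2 + 4)**3)*(-187872) = (1 + 6**3)*(-187872) = (1 + 216)*(-187872) = 217*(-187872) = -40768224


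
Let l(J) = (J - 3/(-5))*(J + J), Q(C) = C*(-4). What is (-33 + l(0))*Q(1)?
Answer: 132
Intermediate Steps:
Q(C) = -4*C
l(J) = 2*J*(3/5 + J) (l(J) = (J - 3*(-1/5))*(2*J) = (J + 3/5)*(2*J) = (3/5 + J)*(2*J) = 2*J*(3/5 + J))
(-33 + l(0))*Q(1) = (-33 + (2/5)*0*(3 + 5*0))*(-4*1) = (-33 + (2/5)*0*(3 + 0))*(-4) = (-33 + (2/5)*0*3)*(-4) = (-33 + 0)*(-4) = -33*(-4) = 132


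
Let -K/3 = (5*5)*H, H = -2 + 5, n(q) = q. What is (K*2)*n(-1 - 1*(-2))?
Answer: -450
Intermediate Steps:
H = 3
K = -225 (K = -3*5*5*3 = -75*3 = -3*75 = -225)
(K*2)*n(-1 - 1*(-2)) = (-225*2)*(-1 - 1*(-2)) = -450*(-1 + 2) = -450*1 = -450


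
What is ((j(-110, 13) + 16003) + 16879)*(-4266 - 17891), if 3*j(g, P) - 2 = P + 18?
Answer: -728810201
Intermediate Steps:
j(g, P) = 20/3 + P/3 (j(g, P) = 2/3 + (P + 18)/3 = 2/3 + (18 + P)/3 = 2/3 + (6 + P/3) = 20/3 + P/3)
((j(-110, 13) + 16003) + 16879)*(-4266 - 17891) = (((20/3 + (1/3)*13) + 16003) + 16879)*(-4266 - 17891) = (((20/3 + 13/3) + 16003) + 16879)*(-22157) = ((11 + 16003) + 16879)*(-22157) = (16014 + 16879)*(-22157) = 32893*(-22157) = -728810201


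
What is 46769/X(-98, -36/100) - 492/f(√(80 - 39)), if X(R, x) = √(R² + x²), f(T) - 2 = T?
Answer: 984/37 - 492*√41/37 + 1169225*√6002581/6002581 ≈ 418.68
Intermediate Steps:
f(T) = 2 + T
46769/X(-98, -36/100) - 492/f(√(80 - 39)) = 46769/(√((-98)² + (-36/100)²)) - 492/(2 + √(80 - 39)) = 46769/(√(9604 + (-36*1/100)²)) - 492/(2 + √41) = 46769/(√(9604 + (-9/25)²)) - 492/(2 + √41) = 46769/(√(9604 + 81/625)) - 492/(2 + √41) = 46769/(√(6002581/625)) - 492/(2 + √41) = 46769/((√6002581/25)) - 492/(2 + √41) = 46769*(25*√6002581/6002581) - 492/(2 + √41) = 1169225*√6002581/6002581 - 492/(2 + √41) = -492/(2 + √41) + 1169225*√6002581/6002581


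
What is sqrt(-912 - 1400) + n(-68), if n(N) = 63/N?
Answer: -63/68 + 34*I*sqrt(2) ≈ -0.92647 + 48.083*I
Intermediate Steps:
sqrt(-912 - 1400) + n(-68) = sqrt(-912 - 1400) + 63/(-68) = sqrt(-2312) + 63*(-1/68) = 34*I*sqrt(2) - 63/68 = -63/68 + 34*I*sqrt(2)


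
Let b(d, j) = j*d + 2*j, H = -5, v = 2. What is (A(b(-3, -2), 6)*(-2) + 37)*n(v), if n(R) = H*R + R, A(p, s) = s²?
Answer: 280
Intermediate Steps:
b(d, j) = 2*j + d*j (b(d, j) = d*j + 2*j = 2*j + d*j)
n(R) = -4*R (n(R) = -5*R + R = -4*R)
(A(b(-3, -2), 6)*(-2) + 37)*n(v) = (6²*(-2) + 37)*(-4*2) = (36*(-2) + 37)*(-8) = (-72 + 37)*(-8) = -35*(-8) = 280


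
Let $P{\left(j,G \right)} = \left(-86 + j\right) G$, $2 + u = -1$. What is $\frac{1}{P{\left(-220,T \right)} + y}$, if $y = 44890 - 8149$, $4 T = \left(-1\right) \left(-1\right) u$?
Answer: $\frac{2}{73941} \approx 2.7049 \cdot 10^{-5}$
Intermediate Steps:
$u = -3$ ($u = -2 - 1 = -3$)
$T = - \frac{3}{4}$ ($T = \frac{\left(-1\right) \left(-1\right) \left(-3\right)}{4} = \frac{1 \left(-3\right)}{4} = \frac{1}{4} \left(-3\right) = - \frac{3}{4} \approx -0.75$)
$y = 36741$ ($y = 44890 - 8149 = 36741$)
$P{\left(j,G \right)} = G \left(-86 + j\right)$
$\frac{1}{P{\left(-220,T \right)} + y} = \frac{1}{- \frac{3 \left(-86 - 220\right)}{4} + 36741} = \frac{1}{\left(- \frac{3}{4}\right) \left(-306\right) + 36741} = \frac{1}{\frac{459}{2} + 36741} = \frac{1}{\frac{73941}{2}} = \frac{2}{73941}$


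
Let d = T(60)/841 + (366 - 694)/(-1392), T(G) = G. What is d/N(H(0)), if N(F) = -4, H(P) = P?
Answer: -1549/20184 ≈ -0.076744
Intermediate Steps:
d = 1549/5046 (d = 60/841 + (366 - 694)/(-1392) = 60*(1/841) - 328*(-1/1392) = 60/841 + 41/174 = 1549/5046 ≈ 0.30698)
d/N(H(0)) = (1549/5046)/(-4) = (1549/5046)*(-¼) = -1549/20184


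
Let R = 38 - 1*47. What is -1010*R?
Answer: 9090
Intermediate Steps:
R = -9 (R = 38 - 47 = -9)
-1010*R = -1010*(-9) = 9090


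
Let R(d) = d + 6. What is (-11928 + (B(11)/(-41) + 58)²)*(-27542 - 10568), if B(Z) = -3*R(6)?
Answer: 542060328920/1681 ≈ 3.2246e+8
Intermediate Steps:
R(d) = 6 + d
B(Z) = -36 (B(Z) = -3*(6 + 6) = -3*12 = -36)
(-11928 + (B(11)/(-41) + 58)²)*(-27542 - 10568) = (-11928 + (-36/(-41) + 58)²)*(-27542 - 10568) = (-11928 + (-36*(-1/41) + 58)²)*(-38110) = (-11928 + (36/41 + 58)²)*(-38110) = (-11928 + (2414/41)²)*(-38110) = (-11928 + 5827396/1681)*(-38110) = -14223572/1681*(-38110) = 542060328920/1681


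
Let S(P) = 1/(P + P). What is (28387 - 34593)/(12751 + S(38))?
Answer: -471656/969077 ≈ -0.48671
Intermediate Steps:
S(P) = 1/(2*P)
(28387 - 34593)/(12751 + S(38)) = (28387 - 34593)/(12751 + (½)/38) = -6206/(12751 + (½)*(1/38)) = -6206/(12751 + 1/76) = -6206/969077/76 = -6206*76/969077 = -471656/969077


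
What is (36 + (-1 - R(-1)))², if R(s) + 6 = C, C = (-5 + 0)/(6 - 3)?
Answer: 16384/9 ≈ 1820.4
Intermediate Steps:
C = -5/3 ≈ -1.6667
R(s) = -23/3 (R(s) = -6 - 5/3 = -23/3)
(36 + (-1 - R(-1)))² = (36 + (-1 - 1*(-23/3)))² = (36 + (-1 + 23/3))² = (36 + 20/3)² = (128/3)² = 16384/9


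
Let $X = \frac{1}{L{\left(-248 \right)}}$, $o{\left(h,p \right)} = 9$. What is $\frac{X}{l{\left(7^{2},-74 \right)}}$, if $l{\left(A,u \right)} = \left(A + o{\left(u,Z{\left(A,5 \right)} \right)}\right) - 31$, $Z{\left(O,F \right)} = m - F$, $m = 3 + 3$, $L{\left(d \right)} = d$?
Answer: $- \frac{1}{6696} \approx -0.00014934$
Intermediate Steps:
$m = 6$
$Z{\left(O,F \right)} = 6 - F$
$l{\left(A,u \right)} = -22 + A$ ($l{\left(A,u \right)} = \left(A + 9\right) - 31 = \left(9 + A\right) - 31 = -22 + A$)
$X = - \frac{1}{248}$ ($X = \frac{1}{-248} = - \frac{1}{248} \approx -0.0040323$)
$\frac{X}{l{\left(7^{2},-74 \right)}} = - \frac{1}{248 \left(-22 + 7^{2}\right)} = - \frac{1}{248 \left(-22 + 49\right)} = - \frac{1}{248 \cdot 27} = \left(- \frac{1}{248}\right) \frac{1}{27} = - \frac{1}{6696}$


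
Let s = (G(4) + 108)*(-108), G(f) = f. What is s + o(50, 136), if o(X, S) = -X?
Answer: -12146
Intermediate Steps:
s = -12096 (s = (4 + 108)*(-108) = 112*(-108) = -12096)
s + o(50, 136) = -12096 - 1*50 = -12096 - 50 = -12146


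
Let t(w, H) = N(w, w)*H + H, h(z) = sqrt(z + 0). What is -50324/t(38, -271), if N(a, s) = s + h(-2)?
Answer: 1962636/412733 - 50324*I*sqrt(2)/412733 ≈ 4.7552 - 0.17243*I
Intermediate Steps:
h(z) = sqrt(z)
N(a, s) = s + I*sqrt(2) (N(a, s) = s + sqrt(-2) = s + I*sqrt(2))
t(w, H) = H + H*(w + I*sqrt(2)) (t(w, H) = (w + I*sqrt(2))*H + H = H*(w + I*sqrt(2)) + H = H + H*(w + I*sqrt(2)))
-50324/t(38, -271) = -50324*(-1/(271*(1 + 38 + I*sqrt(2)))) = -50324*(-1/(271*(39 + I*sqrt(2)))) = -50324/(-10569 - 271*I*sqrt(2))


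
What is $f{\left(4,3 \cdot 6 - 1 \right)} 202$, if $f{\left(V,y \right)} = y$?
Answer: $3434$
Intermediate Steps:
$f{\left(4,3 \cdot 6 - 1 \right)} 202 = \left(3 \cdot 6 - 1\right) 202 = \left(18 - 1\right) 202 = 17 \cdot 202 = 3434$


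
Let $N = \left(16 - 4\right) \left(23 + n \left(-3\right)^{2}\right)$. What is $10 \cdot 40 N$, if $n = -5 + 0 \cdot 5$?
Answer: $-105600$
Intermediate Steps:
$n = -5$ ($n = -5 + 0 = -5$)
$N = -264$ ($N = \left(16 - 4\right) \left(23 - 5 \left(-3\right)^{2}\right) = 12 \left(23 - 45\right) = 12 \left(-22\right) = -264$)
$10 \cdot 40 N = 10 \cdot 40 \left(-264\right) = 400 \left(-264\right) = -105600$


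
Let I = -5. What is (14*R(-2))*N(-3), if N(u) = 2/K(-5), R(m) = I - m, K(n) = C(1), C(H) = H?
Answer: -84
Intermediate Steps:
K(n) = 1
R(m) = -5 - m
N(u) = 2 (N(u) = 2/1 = 2*1 = 2)
(14*R(-2))*N(-3) = (14*(-5 - 1*(-2)))*2 = (14*(-5 + 2))*2 = (14*(-3))*2 = -42*2 = -84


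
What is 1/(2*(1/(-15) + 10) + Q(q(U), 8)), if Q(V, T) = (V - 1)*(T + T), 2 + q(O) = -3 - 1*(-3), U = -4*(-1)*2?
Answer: -15/422 ≈ -0.035545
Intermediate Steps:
U = 8 (U = 4*2 = 8)
q(O) = -2 (q(O) = -2 + (-3 - 1*(-3)) = -2 + (-3 + 3) = -2 + 0 = -2)
Q(V, T) = 2*T*(-1 + V) (Q(V, T) = (-1 + V)*(2*T) = 2*T*(-1 + V))
1/(2*(1/(-15) + 10) + Q(q(U), 8)) = 1/(2*(1/(-15) + 10) + 2*8*(-1 - 2)) = 1/(2*(-1/15 + 10) + 2*8*(-3)) = 1/(2*(149/15) - 48) = 1/(298/15 - 48) = 1/(-422/15) = -15/422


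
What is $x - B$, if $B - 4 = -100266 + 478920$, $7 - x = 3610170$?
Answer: $-3988821$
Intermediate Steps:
$x = -3610163$ ($x = 7 - 3610170 = -3610163$)
$B = 378658$ ($B = 4 + \left(-100266 + 478920\right) = 4 + 378654 = 378658$)
$x - B = -3610163 - 378658 = -3988821$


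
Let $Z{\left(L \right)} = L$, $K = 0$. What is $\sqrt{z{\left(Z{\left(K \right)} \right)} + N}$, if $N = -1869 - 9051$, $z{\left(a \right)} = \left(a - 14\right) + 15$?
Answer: $i \sqrt{10919} \approx 104.49 i$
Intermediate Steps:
$z{\left(a \right)} = 1 + a$ ($z{\left(a \right)} = \left(-14 + a\right) + 15 = 1 + a$)
$N = -10920$
$\sqrt{z{\left(Z{\left(K \right)} \right)} + N} = \sqrt{\left(1 + 0\right) - 10920} = \sqrt{1 - 10920} = \sqrt{-10919} = i \sqrt{10919}$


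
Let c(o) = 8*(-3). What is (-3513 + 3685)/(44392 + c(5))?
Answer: 43/11092 ≈ 0.0038767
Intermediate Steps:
c(o) = -24
(-3513 + 3685)/(44392 + c(5)) = (-3513 + 3685)/(44392 - 24) = 172/44368 = 172*(1/44368) = 43/11092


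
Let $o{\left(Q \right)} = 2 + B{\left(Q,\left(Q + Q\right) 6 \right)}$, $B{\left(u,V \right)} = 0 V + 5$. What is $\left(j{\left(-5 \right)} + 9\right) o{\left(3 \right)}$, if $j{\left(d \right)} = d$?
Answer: $28$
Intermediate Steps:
$B{\left(u,V \right)} = 5$ ($B{\left(u,V \right)} = 0 + 5 = 5$)
$o{\left(Q \right)} = 7$ ($o{\left(Q \right)} = 2 + 5 = 7$)
$\left(j{\left(-5 \right)} + 9\right) o{\left(3 \right)} = \left(-5 + 9\right) 7 = 4 \cdot 7 = 28$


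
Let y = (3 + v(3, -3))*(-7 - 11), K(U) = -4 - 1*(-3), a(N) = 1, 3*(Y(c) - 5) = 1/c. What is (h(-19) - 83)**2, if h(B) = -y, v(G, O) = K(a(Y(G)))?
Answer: 2209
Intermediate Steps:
Y(c) = 5 + 1/(3*c)
K(U) = -1 (K(U) = -4 + 3 = -1)
v(G, O) = -1
y = -36 (y = (3 - 1)*(-7 - 11) = 2*(-18) = -36)
h(B) = 36 (h(B) = -1*(-36) = 36)
(h(-19) - 83)**2 = (36 - 83)**2 = (-47)**2 = 2209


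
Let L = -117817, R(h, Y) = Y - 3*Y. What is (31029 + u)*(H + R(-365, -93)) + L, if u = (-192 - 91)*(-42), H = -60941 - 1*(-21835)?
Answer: -1670369617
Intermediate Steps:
H = -39106 (H = -60941 + 21835 = -39106)
R(h, Y) = -2*Y
u = 11886 (u = -283*(-42) = 11886)
(31029 + u)*(H + R(-365, -93)) + L = (31029 + 11886)*(-39106 - 2*(-93)) - 117817 = 42915*(-39106 + 186) - 117817 = 42915*(-38920) - 117817 = -1670251800 - 117817 = -1670369617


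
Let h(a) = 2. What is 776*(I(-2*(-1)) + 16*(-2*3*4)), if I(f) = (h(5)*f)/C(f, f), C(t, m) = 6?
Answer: -892400/3 ≈ -2.9747e+5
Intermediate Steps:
I(f) = f/3 (I(f) = (2*f)/6 = (2*f)*(⅙) = f/3)
776*(I(-2*(-1)) + 16*(-2*3*4)) = 776*((-2*(-1))/3 + 16*(-2*3*4)) = 776*((⅓)*2 + 16*(-6*4)) = 776*(⅔ + 16*(-24)) = 776*(⅔ - 384) = 776*(-1150/3) = -892400/3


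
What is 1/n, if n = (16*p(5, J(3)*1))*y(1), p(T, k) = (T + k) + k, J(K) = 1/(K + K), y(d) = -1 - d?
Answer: -3/512 ≈ -0.0058594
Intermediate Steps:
J(K) = 1/(2*K)
p(T, k) = T + 2*k
n = -512/3 (n = (16*(5 + 2*(((½)/3)*1)))*(-1 - 1*1) = (16*(5 + 2*(((½)*(⅓))*1)))*(-1 - 1) = (16*(5 + 2*((⅙)*1)))*(-2) = (16*(5 + 2*(⅙)))*(-2) = (16*(5 + ⅓))*(-2) = (16*(16/3))*(-2) = (256/3)*(-2) = -512/3 ≈ -170.67)
1/n = 1/(-512/3) = -3/512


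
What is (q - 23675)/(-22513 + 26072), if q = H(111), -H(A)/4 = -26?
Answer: -23571/3559 ≈ -6.6229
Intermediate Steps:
H(A) = 104 (H(A) = -4*(-26) = 104)
q = 104
(q - 23675)/(-22513 + 26072) = (104 - 23675)/(-22513 + 26072) = -23571/3559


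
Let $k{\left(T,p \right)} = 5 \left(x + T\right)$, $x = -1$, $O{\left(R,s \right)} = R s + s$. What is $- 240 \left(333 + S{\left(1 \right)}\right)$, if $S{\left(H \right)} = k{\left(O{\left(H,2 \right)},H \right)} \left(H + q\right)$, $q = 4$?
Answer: $-97920$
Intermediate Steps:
$O{\left(R,s \right)} = s + R s$
$k{\left(T,p \right)} = -5 + 5 T$ ($k{\left(T,p \right)} = 5 \left(-1 + T\right) = -5 + 5 T$)
$S{\left(H \right)} = \left(4 + H\right) \left(5 + 10 H\right)$ ($S{\left(H \right)} = \left(-5 + 5 \cdot 2 \left(1 + H\right)\right) \left(H + 4\right) = \left(-5 + 5 \left(2 + 2 H\right)\right) \left(4 + H\right) = \left(-5 + \left(10 + 10 H\right)\right) \left(4 + H\right) = \left(5 + 10 H\right) \left(4 + H\right) = \left(4 + H\right) \left(5 + 10 H\right)$)
$- 240 \left(333 + S{\left(1 \right)}\right) = - 240 \left(333 + 5 \left(1 + 2 \cdot 1\right) \left(4 + 1\right)\right) = - 240 \left(333 + 5 \left(1 + 2\right) 5\right) = - 240 \left(333 + 5 \cdot 3 \cdot 5\right) = - 240 \left(333 + 75\right) = \left(-240\right) 408 = -97920$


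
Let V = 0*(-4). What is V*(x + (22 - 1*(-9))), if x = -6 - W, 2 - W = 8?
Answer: 0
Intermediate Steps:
W = -6 (W = 2 - 1*8 = 2 - 8 = -6)
x = 0 (x = -6 - 1*(-6) = -6 + 6 = 0)
V = 0
V*(x + (22 - 1*(-9))) = 0*(0 + (22 - 1*(-9))) = 0*(0 + (22 + 9)) = 0*(0 + 31) = 0*31 = 0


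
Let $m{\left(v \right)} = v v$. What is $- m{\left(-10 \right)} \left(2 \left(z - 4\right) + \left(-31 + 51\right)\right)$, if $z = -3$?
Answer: $-600$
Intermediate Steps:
$m{\left(v \right)} = v^{2}$
$- m{\left(-10 \right)} \left(2 \left(z - 4\right) + \left(-31 + 51\right)\right) = - \left(-10\right)^{2} \left(2 \left(-3 - 4\right) + \left(-31 + 51\right)\right) = - 100 \left(2 \left(-7\right) + 20\right) = - 100 \left(-14 + 20\right) = - 100 \cdot 6 = \left(-1\right) 600 = -600$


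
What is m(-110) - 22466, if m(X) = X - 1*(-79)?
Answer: -22497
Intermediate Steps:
m(X) = 79 + X (m(X) = X + 79 = 79 + X)
m(-110) - 22466 = (79 - 110) - 22466 = -31 - 22466 = -22497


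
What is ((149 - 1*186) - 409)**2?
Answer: 198916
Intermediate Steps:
((149 - 1*186) - 409)**2 = ((149 - 186) - 409)**2 = (-37 - 409)**2 = (-446)**2 = 198916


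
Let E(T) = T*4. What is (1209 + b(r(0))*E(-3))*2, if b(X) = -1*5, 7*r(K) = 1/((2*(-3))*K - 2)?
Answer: 2538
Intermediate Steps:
r(K) = 1/(7*(-2 - 6*K)) (r(K) = 1/(7*((2*(-3))*K - 2)) = 1/(7*(-6*K - 2)) = 1/(7*(-2 - 6*K)))
b(X) = -5
E(T) = 4*T
(1209 + b(r(0))*E(-3))*2 = (1209 - 20*(-3))*2 = (1209 - 5*(-12))*2 = (1209 + 60)*2 = 1269*2 = 2538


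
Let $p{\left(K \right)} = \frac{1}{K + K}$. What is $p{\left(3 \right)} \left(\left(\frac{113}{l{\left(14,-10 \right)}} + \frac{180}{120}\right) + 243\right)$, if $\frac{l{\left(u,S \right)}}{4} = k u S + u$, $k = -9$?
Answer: $\frac{1246085}{30576} \approx 40.754$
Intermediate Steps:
$l{\left(u,S \right)} = 4 u - 36 S u$ ($l{\left(u,S \right)} = 4 \left(- 9 u S + u\right) = 4 \left(- 9 S u + u\right) = 4 \left(u - 9 S u\right) = 4 u - 36 S u$)
$p{\left(K \right)} = \frac{1}{2 K}$
$p{\left(3 \right)} \left(\left(\frac{113}{l{\left(14,-10 \right)}} + \frac{180}{120}\right) + 243\right) = \frac{1}{2 \cdot 3} \left(\left(\frac{113}{4 \cdot 14 \left(1 - -90\right)} + \frac{180}{120}\right) + 243\right) = \frac{1}{2} \cdot \frac{1}{3} \left(\left(\frac{113}{4 \cdot 14 \left(1 + 90\right)} + 180 \cdot \frac{1}{120}\right) + 243\right) = \frac{\left(\frac{113}{4 \cdot 14 \cdot 91} + \frac{3}{2}\right) + 243}{6} = \frac{\left(\frac{113}{5096} + \frac{3}{2}\right) + 243}{6} = \frac{\frac{7757}{5096} + 243}{6} = \frac{1}{6} \cdot \frac{1246085}{5096} = \frac{1246085}{30576}$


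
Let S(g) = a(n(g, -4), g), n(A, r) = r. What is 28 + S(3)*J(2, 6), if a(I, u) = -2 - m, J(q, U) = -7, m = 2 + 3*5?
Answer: 161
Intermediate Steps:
m = 17 (m = 2 + 15 = 17)
a(I, u) = -19 (a(I, u) = -2 - 1*17 = -2 - 17 = -19)
S(g) = -19
28 + S(3)*J(2, 6) = 28 - 19*(-7) = 28 + 133 = 161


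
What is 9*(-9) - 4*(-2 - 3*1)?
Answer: -61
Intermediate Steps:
9*(-9) - 4*(-2 - 3*1) = -81 - 4*(-2 - 3) = -81 - 4*(-5) = -81 + 20 = -61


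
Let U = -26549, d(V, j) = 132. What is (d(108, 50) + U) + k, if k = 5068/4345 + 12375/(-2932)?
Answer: -336579338179/12739540 ≈ -26420.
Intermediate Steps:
k = -38909999/12739540 (k = 5068*(1/4345) + 12375*(-1/2932) = 5068/4345 - 12375/2932 = -38909999/12739540 ≈ -3.0543)
(d(108, 50) + U) + k = (132 - 26549) - 38909999/12739540 = -26417 - 38909999/12739540 = -336579338179/12739540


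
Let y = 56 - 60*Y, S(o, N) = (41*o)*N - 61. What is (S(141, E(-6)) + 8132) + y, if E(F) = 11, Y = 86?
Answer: 66558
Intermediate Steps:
S(o, N) = -61 + 41*N*o (S(o, N) = 41*N*o - 61 = -61 + 41*N*o)
y = -5104 (y = 56 - 60*86 = 56 - 5160 = -5104)
(S(141, E(-6)) + 8132) + y = ((-61 + 41*11*141) + 8132) - 5104 = ((-61 + 63591) + 8132) - 5104 = (63530 + 8132) - 5104 = 71662 - 5104 = 66558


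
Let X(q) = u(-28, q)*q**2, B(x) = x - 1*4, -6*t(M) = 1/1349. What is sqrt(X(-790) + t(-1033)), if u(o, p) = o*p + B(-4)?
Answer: sqrt(904083635673323106)/8094 ≈ 1.1747e+5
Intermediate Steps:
t(M) = -1/8094 (t(M) = -1/6/1349 = -1/6*1/1349 = -1/8094)
B(x) = -4 + x (B(x) = x - 4 = -4 + x)
u(o, p) = -8 + o*p (u(o, p) = o*p + (-4 - 4) = o*p - 8 = -8 + o*p)
X(q) = q**2*(-8 - 28*q) (X(q) = (-8 - 28*q)*q**2 = q**2*(-8 - 28*q))
sqrt(X(-790) + t(-1033)) = sqrt((-790)**2*(-8 - 28*(-790)) - 1/8094) = sqrt(624100*(-8 + 22120) - 1/8094) = sqrt(624100*22112 - 1/8094) = sqrt(13800099200 - 1/8094) = sqrt(111698002924799/8094) = sqrt(904083635673323106)/8094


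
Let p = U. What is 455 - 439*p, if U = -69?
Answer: 30746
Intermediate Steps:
p = -69
455 - 439*p = 455 - 439*(-69) = 455 + 30291 = 30746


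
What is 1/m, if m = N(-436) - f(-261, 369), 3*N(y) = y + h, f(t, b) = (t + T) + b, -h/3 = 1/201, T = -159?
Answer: -201/18962 ≈ -0.010600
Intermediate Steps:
h = -1/67 (h = -3/201 = -3*1/201 = -1/67 ≈ -0.014925)
f(t, b) = -159 + b + t (f(t, b) = (t - 159) + b = (-159 + t) + b = -159 + b + t)
N(y) = -1/201 + y/3 (N(y) = (y - 1/67)/3 = (-1/67 + y)/3 = -1/201 + y/3)
m = -18962/201 (m = (-1/201 + (⅓)*(-436)) - (-159 + 369 - 261) = (-1/201 - 436/3) - 1*(-51) = -29213/201 + 51 = -18962/201 ≈ -94.338)
1/m = 1/(-18962/201) = -201/18962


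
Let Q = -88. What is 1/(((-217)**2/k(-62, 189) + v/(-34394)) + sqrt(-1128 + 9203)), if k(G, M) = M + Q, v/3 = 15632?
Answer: 280481521530529/125513676224606710 - 3016811188609*sqrt(323)/125513676224606710 ≈ 0.0018027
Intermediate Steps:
v = 46896 (v = 3*15632 = 46896)
k(G, M) = -88 + M (k(G, M) = M - 88 = -88 + M)
1/(((-217)**2/k(-62, 189) + v/(-34394)) + sqrt(-1128 + 9203)) = 1/(((-217)**2/(-88 + 189) + 46896/(-34394)) + sqrt(-1128 + 9203)) = 1/((47089/101 + 46896*(-1/34394)) + sqrt(8075)) = 1/((47089*(1/101) - 23448/17197) + 5*sqrt(323)) = 1/((47089/101 - 23448/17197) + 5*sqrt(323)) = 1/(807421285/1736897 + 5*sqrt(323))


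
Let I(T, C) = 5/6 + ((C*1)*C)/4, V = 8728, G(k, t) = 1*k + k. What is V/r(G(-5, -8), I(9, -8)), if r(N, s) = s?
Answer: 52368/101 ≈ 518.50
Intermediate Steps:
G(k, t) = 2*k (G(k, t) = k + k = 2*k)
I(T, C) = ⅚ + C²/4 (I(T, C) = 5*(⅙) + (C*C)*(¼) = ⅚ + C²*(¼) = ⅚ + C²/4)
V/r(G(-5, -8), I(9, -8)) = 8728/(⅚ + (¼)*(-8)²) = 8728/(⅚ + (¼)*64) = 8728/(⅚ + 16) = 8728/(101/6) = 8728*(6/101) = 52368/101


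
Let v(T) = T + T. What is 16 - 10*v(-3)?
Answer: 76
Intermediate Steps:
v(T) = 2*T
16 - 10*v(-3) = 16 - 20*(-3) = 16 - 10*(-6) = 16 + 60 = 76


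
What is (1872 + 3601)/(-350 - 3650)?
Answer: -5473/4000 ≈ -1.3682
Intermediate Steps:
(1872 + 3601)/(-350 - 3650) = 5473/(-4000) = 5473*(-1/4000) = -5473/4000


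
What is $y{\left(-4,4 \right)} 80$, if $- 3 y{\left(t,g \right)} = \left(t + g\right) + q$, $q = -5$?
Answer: $\frac{400}{3} \approx 133.33$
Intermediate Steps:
$y{\left(t,g \right)} = \frac{5}{3} - \frac{g}{3} - \frac{t}{3}$ ($y{\left(t,g \right)} = - \frac{\left(t + g\right) - 5}{3} = - \frac{\left(g + t\right) - 5}{3} = - \frac{-5 + g + t}{3} = \frac{5}{3} - \frac{g}{3} - \frac{t}{3}$)
$y{\left(-4,4 \right)} 80 = \left(\frac{5}{3} - \frac{4}{3} - - \frac{4}{3}\right) 80 = \left(\frac{5}{3} - \frac{4}{3} + \frac{4}{3}\right) 80 = \frac{5}{3} \cdot 80 = \frac{400}{3}$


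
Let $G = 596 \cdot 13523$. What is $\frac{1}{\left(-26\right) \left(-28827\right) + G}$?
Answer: $\frac{1}{8809210} \approx 1.1352 \cdot 10^{-7}$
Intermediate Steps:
$G = 8059708$
$\frac{1}{\left(-26\right) \left(-28827\right) + G} = \frac{1}{\left(-26\right) \left(-28827\right) + 8059708} = \frac{1}{749502 + 8059708} = \frac{1}{8809210}$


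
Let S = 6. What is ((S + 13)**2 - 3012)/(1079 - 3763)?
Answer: 241/244 ≈ 0.98771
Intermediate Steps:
((S + 13)**2 - 3012)/(1079 - 3763) = ((6 + 13)**2 - 3012)/(1079 - 3763) = (19**2 - 3012)/(-2684) = (361 - 3012)*(-1/2684) = -2651*(-1/2684) = 241/244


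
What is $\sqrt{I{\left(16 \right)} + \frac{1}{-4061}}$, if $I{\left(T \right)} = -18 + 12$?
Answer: $\frac{59 i \sqrt{28427}}{4061} \approx 2.4495 i$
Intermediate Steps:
$I{\left(T \right)} = -6$
$\sqrt{I{\left(16 \right)} + \frac{1}{-4061}} = \sqrt{-6 + \frac{1}{-4061}} = \sqrt{-6 - \frac{1}{4061}} = \sqrt{- \frac{24367}{4061}} = \frac{59 i \sqrt{28427}}{4061}$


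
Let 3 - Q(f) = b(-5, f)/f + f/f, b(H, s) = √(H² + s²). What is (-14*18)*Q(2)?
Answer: -504 + 126*√29 ≈ 174.53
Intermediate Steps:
Q(f) = 2 - √(25 + f²)/f (Q(f) = 3 - (√((-5)² + f²)/f + f/f) = 3 - (√(25 + f²)/f + 1) = 3 - (1 + √(25 + f²)/f) = 3 + (-1 - √(25 + f²)/f) = 2 - √(25 + f²)/f)
(-14*18)*Q(2) = (-14*18)*(2 - 1*√(25 + 2²)/2) = -252*(2 - 1*½*√(25 + 4)) = -252*(2 - 1*½*√29) = -252*(2 - √29/2) = -504 + 126*√29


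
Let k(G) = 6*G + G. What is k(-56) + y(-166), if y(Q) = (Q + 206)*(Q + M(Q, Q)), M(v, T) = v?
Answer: -13672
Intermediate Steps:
k(G) = 7*G
y(Q) = 2*Q*(206 + Q) (y(Q) = (Q + 206)*(Q + Q) = (206 + Q)*(2*Q) = 2*Q*(206 + Q))
k(-56) + y(-166) = 7*(-56) + 2*(-166)*(206 - 166) = -392 + 2*(-166)*40 = -392 - 13280 = -13672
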